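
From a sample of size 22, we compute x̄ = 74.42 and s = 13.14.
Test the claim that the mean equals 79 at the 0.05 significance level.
One-sample t-test:
H₀: μ = 79
H₁: μ ≠ 79
df = n - 1 = 21
t = (x̄ - μ₀) / (s/√n) = (74.42 - 79) / (13.14/√22) = -1.635
p-value = 0.1170

Since p-value > α = 0.05, we fail to reject H₀.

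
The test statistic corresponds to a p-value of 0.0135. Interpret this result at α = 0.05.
Since p = 0.0135 < α = 0.05, reject H₀.
There is sufficient evidence to reject the null hypothesis; the result is statistically significant at the 0.05 level.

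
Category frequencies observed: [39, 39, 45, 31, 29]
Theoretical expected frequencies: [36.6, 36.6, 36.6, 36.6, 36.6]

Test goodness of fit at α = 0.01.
Chi-square goodness of fit test:
H₀: observed counts match expected distribution
H₁: observed counts differ from expected distribution
df = k - 1 = 4
χ² = Σ(O - E)²/E
   = (39 - 36.6)²/36.6 + (39 - 36.6)²/36.6 + (45 - 36.6)²/36.6 + (31 - 36.6)²/36.6 + (29 - 36.6)²/36.6
   = 0.157 + 0.157 + 1.928 + 0.857 + 1.578
   = 4.68
p-value = 0.3220

Since p-value > α = 0.01, we fail to reject H₀.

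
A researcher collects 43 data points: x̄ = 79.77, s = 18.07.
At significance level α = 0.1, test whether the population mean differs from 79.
One-sample t-test:
H₀: μ = 79
H₁: μ ≠ 79
df = n - 1 = 42
t = (x̄ - μ₀) / (s/√n) = (79.77 - 79) / (18.07/√43) = 0.279
p-value = 0.7813

Since p-value > α = 0.1, we fail to reject H₀.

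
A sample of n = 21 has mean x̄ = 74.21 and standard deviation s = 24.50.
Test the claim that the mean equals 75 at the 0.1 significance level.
One-sample t-test:
H₀: μ = 75
H₁: μ ≠ 75
df = n - 1 = 20
t = (x̄ - μ₀) / (s/√n) = (74.21 - 75) / (24.50/√21) = -0.148
p-value = 0.8840

Since p-value > α = 0.1, we fail to reject H₀.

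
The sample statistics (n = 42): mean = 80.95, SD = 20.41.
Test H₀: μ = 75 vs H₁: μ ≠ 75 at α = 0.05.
One-sample t-test:
H₀: μ = 75
H₁: μ ≠ 75
df = n - 1 = 41
t = (x̄ - μ₀) / (s/√n) = (80.95 - 75) / (20.41/√42) = 1.889
p-value = 0.0659

Since p-value > α = 0.05, we fail to reject H₀.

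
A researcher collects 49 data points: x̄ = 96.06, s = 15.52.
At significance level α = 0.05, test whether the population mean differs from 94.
One-sample t-test:
H₀: μ = 94
H₁: μ ≠ 94
df = n - 1 = 48
t = (x̄ - μ₀) / (s/√n) = (96.06 - 94) / (15.52/√49) = 0.929
p-value = 0.3575

Since p-value > α = 0.05, we fail to reject H₀.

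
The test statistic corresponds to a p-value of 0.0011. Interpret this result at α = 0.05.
Since p = 0.0011 < α = 0.05, reject H₀.
There is sufficient evidence to reject the null hypothesis; the result is statistically significant at the 0.05 level.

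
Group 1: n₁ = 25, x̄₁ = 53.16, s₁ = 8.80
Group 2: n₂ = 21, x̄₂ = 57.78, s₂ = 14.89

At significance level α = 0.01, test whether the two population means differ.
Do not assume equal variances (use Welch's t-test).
Welch's two-sample t-test:
H₀: μ₁ = μ₂
H₁: μ₁ ≠ μ₂
s₁²/n₁ = 8.80²/25 = 3.0976,  s₂²/n₂ = 14.89²/21 = 10.5577
SE = √(s₁²/n₁ + s₂²/n₂) = √(3.0976 + 10.5577) = 3.6953
df (Welch-Satterthwaite) = (s₁²/n₁ + s₂²/n₂)² / [(s₁²/n₁)²/(n₁-1) + (s₂²/n₂)²/(n₂-1)] ≈ 31.22
t = (x̄₁ - x̄₂) / SE = (53.16 - 57.78) / 3.6953 = -4.62 / 3.6953 = -1.250
p-value = 0.2205

Since p-value > α = 0.01, we fail to reject H₀.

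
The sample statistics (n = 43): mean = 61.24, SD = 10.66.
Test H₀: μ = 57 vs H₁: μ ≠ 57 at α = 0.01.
One-sample t-test:
H₀: μ = 57
H₁: μ ≠ 57
df = n - 1 = 42
t = (x̄ - μ₀) / (s/√n) = (61.24 - 57) / (10.66/√43) = 2.608
p-value = 0.0126

Since p-value > α = 0.01, we fail to reject H₀.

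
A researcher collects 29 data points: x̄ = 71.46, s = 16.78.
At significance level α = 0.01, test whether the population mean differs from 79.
One-sample t-test:
H₀: μ = 79
H₁: μ ≠ 79
df = n - 1 = 28
t = (x̄ - μ₀) / (s/√n) = (71.46 - 79) / (16.78/√29) = -2.420
p-value = 0.0223

Since p-value > α = 0.01, we fail to reject H₀.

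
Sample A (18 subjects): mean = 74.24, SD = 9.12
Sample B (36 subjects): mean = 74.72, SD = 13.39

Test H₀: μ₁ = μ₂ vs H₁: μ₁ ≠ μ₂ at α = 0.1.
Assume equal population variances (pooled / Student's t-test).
Student's two-sample t-test (equal variances):
H₀: μ₁ = μ₂
H₁: μ₁ ≠ μ₂
df = n₁ + n₂ - 2 = 52
Pooled variance s_p² = [(n₁-1)s₁² + (n₂-1)s₂²] / (n₁ + n₂ - 2) = [(17)(9.12²) + (35)(13.39²)] / 52 = 147.8690
SE = √(s_p²(1/n₁ + 1/n₂)) = √(147.8690 × (1/18 + 1/36)) = 3.5103
t = (x̄₁ - x̄₂) / SE = (74.24 - 74.72) / 3.5103 = -0.48 / 3.5103 = -0.137
p-value = 0.8918

Since p-value > α = 0.1, we fail to reject H₀.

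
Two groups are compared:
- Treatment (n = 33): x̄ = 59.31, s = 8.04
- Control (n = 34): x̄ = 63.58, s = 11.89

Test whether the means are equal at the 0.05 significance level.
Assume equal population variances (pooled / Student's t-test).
Student's two-sample t-test (equal variances):
H₀: μ₁ = μ₂
H₁: μ₁ ≠ μ₂
df = n₁ + n₂ - 2 = 65
Pooled variance s_p² = [(n₁-1)s₁² + (n₂-1)s₂²] / (n₁ + n₂ - 2) = [(32)(8.04²) + (33)(11.89²)] / 65 = 103.5971
SE = √(s_p²(1/n₁ + 1/n₂)) = √(103.5971 × (1/33 + 1/34)) = 2.4872
t = (x̄₁ - x̄₂) / SE = (59.31 - 63.58) / 2.4872 = -4.27 / 2.4872 = -1.717
p-value = 0.0908

Since p-value > α = 0.05, we fail to reject H₀.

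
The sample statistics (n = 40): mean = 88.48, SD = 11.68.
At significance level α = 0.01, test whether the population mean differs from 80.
One-sample t-test:
H₀: μ = 80
H₁: μ ≠ 80
df = n - 1 = 39
t = (x̄ - μ₀) / (s/√n) = (88.48 - 80) / (11.68/√40) = 4.592
p-value < 0.0001

Since p-value < α = 0.01, we reject H₀.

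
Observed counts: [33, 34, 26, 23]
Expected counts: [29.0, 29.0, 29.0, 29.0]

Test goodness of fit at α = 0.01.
Chi-square goodness of fit test:
H₀: observed counts match expected distribution
H₁: observed counts differ from expected distribution
df = k - 1 = 3
χ² = Σ(O - E)²/E
   = (33 - 29.0)²/29.0 + (34 - 29.0)²/29.0 + (26 - 29.0)²/29.0 + (23 - 29.0)²/29.0
   = 0.552 + 0.862 + 0.310 + 1.241
   = 2.97
p-value = 0.3970

Since p-value > α = 0.01, we fail to reject H₀.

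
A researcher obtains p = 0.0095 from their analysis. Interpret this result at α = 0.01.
Since p = 0.0095 < α = 0.01, reject H₀.
There is sufficient evidence to reject the null hypothesis; the result is statistically significant at the 0.01 level.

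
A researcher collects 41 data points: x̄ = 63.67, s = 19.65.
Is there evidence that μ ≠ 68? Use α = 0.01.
One-sample t-test:
H₀: μ = 68
H₁: μ ≠ 68
df = n - 1 = 40
t = (x̄ - μ₀) / (s/√n) = (63.67 - 68) / (19.65/√41) = -1.411
p-value = 0.1660

Since p-value > α = 0.01, we fail to reject H₀.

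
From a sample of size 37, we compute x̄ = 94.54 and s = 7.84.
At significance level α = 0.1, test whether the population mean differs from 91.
One-sample t-test:
H₀: μ = 91
H₁: μ ≠ 91
df = n - 1 = 36
t = (x̄ - μ₀) / (s/√n) = (94.54 - 91) / (7.84/√37) = 2.747
p-value = 0.0093

Since p-value < α = 0.1, we reject H₀.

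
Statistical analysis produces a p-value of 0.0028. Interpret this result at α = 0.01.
Since p = 0.0028 < α = 0.01, reject H₀.
There is sufficient evidence to reject the null hypothesis; the result is statistically significant at the 0.01 level.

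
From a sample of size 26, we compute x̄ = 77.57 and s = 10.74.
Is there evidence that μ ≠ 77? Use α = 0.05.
One-sample t-test:
H₀: μ = 77
H₁: μ ≠ 77
df = n - 1 = 25
t = (x̄ - μ₀) / (s/√n) = (77.57 - 77) / (10.74/√26) = 0.271
p-value = 0.7889

Since p-value > α = 0.05, we fail to reject H₀.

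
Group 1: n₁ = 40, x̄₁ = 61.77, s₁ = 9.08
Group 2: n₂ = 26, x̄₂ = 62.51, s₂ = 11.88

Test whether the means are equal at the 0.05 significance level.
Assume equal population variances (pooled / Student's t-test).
Student's two-sample t-test (equal variances):
H₀: μ₁ = μ₂
H₁: μ₁ ≠ μ₂
df = n₁ + n₂ - 2 = 64
Pooled variance s_p² = [(n₁-1)s₁² + (n₂-1)s₂²] / (n₁ + n₂ - 2) = [(39)(9.08²) + (25)(11.88²)] / 64 = 105.3714
SE = √(s_p²(1/n₁ + 1/n₂)) = √(105.3714 × (1/40 + 1/26)) = 2.5859
t = (x̄₁ - x̄₂) / SE = (61.77 - 62.51) / 2.5859 = -0.74 / 2.5859 = -0.286
p-value = 0.7757

Since p-value > α = 0.05, we fail to reject H₀.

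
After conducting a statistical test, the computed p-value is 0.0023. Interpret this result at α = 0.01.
Since p = 0.0023 < α = 0.01, reject H₀.
There is sufficient evidence to reject the null hypothesis; the result is statistically significant at the 0.01 level.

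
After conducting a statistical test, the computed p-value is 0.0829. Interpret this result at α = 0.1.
Since p = 0.0829 < α = 0.1, reject H₀.
There is sufficient evidence to reject the null hypothesis; the result is statistically significant at the 0.1 level.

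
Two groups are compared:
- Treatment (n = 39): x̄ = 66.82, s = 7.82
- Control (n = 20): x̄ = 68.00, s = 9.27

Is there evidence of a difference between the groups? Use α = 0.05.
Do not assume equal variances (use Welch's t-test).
Welch's two-sample t-test:
H₀: μ₁ = μ₂
H₁: μ₁ ≠ μ₂
s₁²/n₁ = 7.82²/39 = 1.5680,  s₂²/n₂ = 9.27²/20 = 4.2966
SE = √(s₁²/n₁ + s₂²/n₂) = √(1.5680 + 4.2966) = 2.4217
df (Welch-Satterthwaite) = (s₁²/n₁ + s₂²/n₂)² / [(s₁²/n₁)²/(n₁-1) + (s₂²/n₂)²/(n₂-1)] ≈ 33.19
t = (x̄₁ - x̄₂) / SE = (66.82 - 68.00) / 2.4217 = -1.18 / 2.4217 = -0.487
p-value = 0.6293

Since p-value > α = 0.05, we fail to reject H₀.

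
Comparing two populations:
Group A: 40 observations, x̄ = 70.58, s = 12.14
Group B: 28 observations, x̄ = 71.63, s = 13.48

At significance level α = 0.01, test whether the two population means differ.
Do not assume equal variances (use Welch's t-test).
Welch's two-sample t-test:
H₀: μ₁ = μ₂
H₁: μ₁ ≠ μ₂
s₁²/n₁ = 12.14²/40 = 3.6845,  s₂²/n₂ = 13.48²/28 = 6.4897
SE = √(s₁²/n₁ + s₂²/n₂) = √(3.6845 + 6.4897) = 3.1897
df (Welch-Satterthwaite) = (s₁²/n₁ + s₂²/n₂)² / [(s₁²/n₁)²/(n₁-1) + (s₂²/n₂)²/(n₂-1)] ≈ 54.25
t = (x̄₁ - x̄₂) / SE = (70.58 - 71.63) / 3.1897 = -1.05 / 3.1897 = -0.329
p-value = 0.7433

Since p-value > α = 0.01, we fail to reject H₀.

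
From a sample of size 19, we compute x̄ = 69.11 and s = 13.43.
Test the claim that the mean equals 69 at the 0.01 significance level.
One-sample t-test:
H₀: μ = 69
H₁: μ ≠ 69
df = n - 1 = 18
t = (x̄ - μ₀) / (s/√n) = (69.11 - 69) / (13.43/√19) = 0.036
p-value = 0.9719

Since p-value > α = 0.01, we fail to reject H₀.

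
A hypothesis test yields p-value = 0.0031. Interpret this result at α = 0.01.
Since p = 0.0031 < α = 0.01, reject H₀.
There is sufficient evidence to reject the null hypothesis; the result is statistically significant at the 0.01 level.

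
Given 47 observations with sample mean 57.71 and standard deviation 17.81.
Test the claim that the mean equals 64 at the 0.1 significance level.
One-sample t-test:
H₀: μ = 64
H₁: μ ≠ 64
df = n - 1 = 46
t = (x̄ - μ₀) / (s/√n) = (57.71 - 64) / (17.81/√47) = -2.421
p-value = 0.0195

Since p-value < α = 0.1, we reject H₀.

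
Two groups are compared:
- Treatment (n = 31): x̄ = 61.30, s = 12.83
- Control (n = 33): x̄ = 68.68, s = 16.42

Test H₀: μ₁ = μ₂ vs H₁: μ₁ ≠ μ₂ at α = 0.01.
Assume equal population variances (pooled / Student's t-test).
Student's two-sample t-test (equal variances):
H₀: μ₁ = μ₂
H₁: μ₁ ≠ μ₂
df = n₁ + n₂ - 2 = 62
Pooled variance s_p² = [(n₁-1)s₁² + (n₂-1)s₂²] / (n₁ + n₂ - 2) = [(30)(12.83²) + (32)(16.42²)] / 62 = 218.8063
SE = √(s_p²(1/n₁ + 1/n₂)) = √(218.8063 × (1/31 + 1/33)) = 3.6998
t = (x̄₁ - x̄₂) / SE = (61.30 - 68.68) / 3.6998 = -7.38 / 3.6998 = -1.995
p-value = 0.0505

Since p-value > α = 0.01, we fail to reject H₀.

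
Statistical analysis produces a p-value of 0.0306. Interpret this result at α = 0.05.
Since p = 0.0306 < α = 0.05, reject H₀.
There is sufficient evidence to reject the null hypothesis; the result is statistically significant at the 0.05 level.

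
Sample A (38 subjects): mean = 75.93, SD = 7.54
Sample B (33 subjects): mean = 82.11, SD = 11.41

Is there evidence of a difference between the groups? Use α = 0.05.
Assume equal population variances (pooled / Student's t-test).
Student's two-sample t-test (equal variances):
H₀: μ₁ = μ₂
H₁: μ₁ ≠ μ₂
df = n₁ + n₂ - 2 = 69
Pooled variance s_p² = [(n₁-1)s₁² + (n₂-1)s₂²] / (n₁ + n₂ - 2) = [(37)(7.54²) + (32)(11.41²)] / 69 = 90.8627
SE = √(s_p²(1/n₁ + 1/n₂)) = √(90.8627 × (1/38 + 1/33)) = 2.2682
t = (x̄₁ - x̄₂) / SE = (75.93 - 82.11) / 2.2682 = -6.18 / 2.2682 = -2.725
p-value = 0.0081

Since p-value < α = 0.05, we reject H₀.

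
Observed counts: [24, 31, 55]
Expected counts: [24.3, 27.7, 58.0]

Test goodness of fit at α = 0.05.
Chi-square goodness of fit test:
H₀: observed counts match expected distribution
H₁: observed counts differ from expected distribution
df = k - 1 = 2
χ² = Σ(O - E)²/E
   = (24 - 24.3)²/24.3 + (31 - 27.7)²/27.7 + (55 - 58.0)²/58.0
   = 0.004 + 0.393 + 0.155
   = 0.55
p-value = 0.7588

Since p-value > α = 0.05, we fail to reject H₀.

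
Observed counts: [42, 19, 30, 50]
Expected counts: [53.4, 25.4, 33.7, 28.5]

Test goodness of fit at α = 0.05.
Chi-square goodness of fit test:
H₀: observed counts match expected distribution
H₁: observed counts differ from expected distribution
df = k - 1 = 3
χ² = Σ(O - E)²/E
   = (42 - 53.4)²/53.4 + (19 - 25.4)²/25.4 + (30 - 33.7)²/33.7 + (50 - 28.5)²/28.5
   = 2.434 + 1.613 + 0.406 + 16.219
   = 20.67
p-value = 0.0001

Since p-value < α = 0.05, we reject H₀.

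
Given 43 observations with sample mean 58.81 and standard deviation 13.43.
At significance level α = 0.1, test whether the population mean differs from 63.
One-sample t-test:
H₀: μ = 63
H₁: μ ≠ 63
df = n - 1 = 42
t = (x̄ - μ₀) / (s/√n) = (58.81 - 63) / (13.43/√43) = -2.046
p-value = 0.0471

Since p-value < α = 0.1, we reject H₀.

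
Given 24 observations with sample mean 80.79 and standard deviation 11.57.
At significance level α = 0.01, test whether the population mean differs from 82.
One-sample t-test:
H₀: μ = 82
H₁: μ ≠ 82
df = n - 1 = 23
t = (x̄ - μ₀) / (s/√n) = (80.79 - 82) / (11.57/√24) = -0.512
p-value = 0.6133

Since p-value > α = 0.01, we fail to reject H₀.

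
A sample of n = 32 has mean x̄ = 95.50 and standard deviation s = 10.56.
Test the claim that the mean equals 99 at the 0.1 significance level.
One-sample t-test:
H₀: μ = 99
H₁: μ ≠ 99
df = n - 1 = 31
t = (x̄ - μ₀) / (s/√n) = (95.50 - 99) / (10.56/√32) = -1.875
p-value = 0.0703

Since p-value < α = 0.1, we reject H₀.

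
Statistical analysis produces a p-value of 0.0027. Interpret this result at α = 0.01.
Since p = 0.0027 < α = 0.01, reject H₀.
There is sufficient evidence to reject the null hypothesis; the result is statistically significant at the 0.01 level.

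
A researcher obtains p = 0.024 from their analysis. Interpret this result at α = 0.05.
Since p = 0.024 < α = 0.05, reject H₀.
There is sufficient evidence to reject the null hypothesis; the result is statistically significant at the 0.05 level.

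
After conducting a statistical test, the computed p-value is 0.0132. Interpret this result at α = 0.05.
Since p = 0.0132 < α = 0.05, reject H₀.
There is sufficient evidence to reject the null hypothesis; the result is statistically significant at the 0.05 level.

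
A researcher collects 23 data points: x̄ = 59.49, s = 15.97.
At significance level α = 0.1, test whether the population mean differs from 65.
One-sample t-test:
H₀: μ = 65
H₁: μ ≠ 65
df = n - 1 = 22
t = (x̄ - μ₀) / (s/√n) = (59.49 - 65) / (15.97/√23) = -1.655
p-value = 0.1122

Since p-value > α = 0.1, we fail to reject H₀.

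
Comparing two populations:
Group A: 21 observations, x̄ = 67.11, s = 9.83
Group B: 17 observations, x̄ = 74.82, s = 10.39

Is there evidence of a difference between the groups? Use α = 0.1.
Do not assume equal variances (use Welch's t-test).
Welch's two-sample t-test:
H₀: μ₁ = μ₂
H₁: μ₁ ≠ μ₂
s₁²/n₁ = 9.83²/21 = 4.6014,  s₂²/n₂ = 10.39²/17 = 6.3501
SE = √(s₁²/n₁ + s₂²/n₂) = √(4.6014 + 6.3501) = 3.3093
df (Welch-Satterthwaite) = (s₁²/n₁ + s₂²/n₂)² / [(s₁²/n₁)²/(n₁-1) + (s₂²/n₂)²/(n₂-1)] ≈ 33.51
t = (x̄₁ - x̄₂) / SE = (67.11 - 74.82) / 3.3093 = -7.71 / 3.3093 = -2.330
p-value = 0.0260

Since p-value < α = 0.1, we reject H₀.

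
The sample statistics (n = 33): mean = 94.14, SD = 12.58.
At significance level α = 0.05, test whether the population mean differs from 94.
One-sample t-test:
H₀: μ = 94
H₁: μ ≠ 94
df = n - 1 = 32
t = (x̄ - μ₀) / (s/√n) = (94.14 - 94) / (12.58/√33) = 0.064
p-value = 0.9494

Since p-value > α = 0.05, we fail to reject H₀.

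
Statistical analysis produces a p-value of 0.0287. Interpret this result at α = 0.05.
Since p = 0.0287 < α = 0.05, reject H₀.
There is sufficient evidence to reject the null hypothesis; the result is statistically significant at the 0.05 level.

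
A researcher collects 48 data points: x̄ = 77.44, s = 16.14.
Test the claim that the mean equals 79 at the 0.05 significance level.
One-sample t-test:
H₀: μ = 79
H₁: μ ≠ 79
df = n - 1 = 47
t = (x̄ - μ₀) / (s/√n) = (77.44 - 79) / (16.14/√48) = -0.670
p-value = 0.5064

Since p-value > α = 0.05, we fail to reject H₀.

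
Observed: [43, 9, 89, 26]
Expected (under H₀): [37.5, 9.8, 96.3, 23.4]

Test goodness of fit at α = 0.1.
Chi-square goodness of fit test:
H₀: observed counts match expected distribution
H₁: observed counts differ from expected distribution
df = k - 1 = 3
χ² = Σ(O - E)²/E
   = (43 - 37.5)²/37.5 + (9 - 9.8)²/9.8 + (89 - 96.3)²/96.3 + (26 - 23.4)²/23.4
   = 0.807 + 0.065 + 0.553 + 0.289
   = 1.71
p-value = 0.6338

Since p-value > α = 0.1, we fail to reject H₀.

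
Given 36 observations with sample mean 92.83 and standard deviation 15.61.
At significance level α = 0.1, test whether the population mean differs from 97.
One-sample t-test:
H₀: μ = 97
H₁: μ ≠ 97
df = n - 1 = 35
t = (x̄ - μ₀) / (s/√n) = (92.83 - 97) / (15.61/√36) = -1.603
p-value = 0.1180

Since p-value > α = 0.1, we fail to reject H₀.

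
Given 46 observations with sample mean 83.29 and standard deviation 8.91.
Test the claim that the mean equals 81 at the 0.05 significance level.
One-sample t-test:
H₀: μ = 81
H₁: μ ≠ 81
df = n - 1 = 45
t = (x̄ - μ₀) / (s/√n) = (83.29 - 81) / (8.91/√46) = 1.743
p-value = 0.0881

Since p-value > α = 0.05, we fail to reject H₀.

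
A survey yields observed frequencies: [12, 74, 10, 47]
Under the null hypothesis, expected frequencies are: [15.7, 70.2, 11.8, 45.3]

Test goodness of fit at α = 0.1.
Chi-square goodness of fit test:
H₀: observed counts match expected distribution
H₁: observed counts differ from expected distribution
df = k - 1 = 3
χ² = Σ(O - E)²/E
   = (12 - 15.7)²/15.7 + (74 - 70.2)²/70.2 + (10 - 11.8)²/11.8 + (47 - 45.3)²/45.3
   = 0.872 + 0.206 + 0.275 + 0.064
   = 1.42
p-value = 0.7018

Since p-value > α = 0.1, we fail to reject H₀.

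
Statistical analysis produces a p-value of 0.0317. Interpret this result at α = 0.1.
Since p = 0.0317 < α = 0.1, reject H₀.
There is sufficient evidence to reject the null hypothesis; the result is statistically significant at the 0.1 level.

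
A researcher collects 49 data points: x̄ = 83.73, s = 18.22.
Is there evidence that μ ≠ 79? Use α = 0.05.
One-sample t-test:
H₀: μ = 79
H₁: μ ≠ 79
df = n - 1 = 48
t = (x̄ - μ₀) / (s/√n) = (83.73 - 79) / (18.22/√49) = 1.817
p-value = 0.0754

Since p-value > α = 0.05, we fail to reject H₀.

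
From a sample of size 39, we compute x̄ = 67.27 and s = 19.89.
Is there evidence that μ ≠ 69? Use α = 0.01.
One-sample t-test:
H₀: μ = 69
H₁: μ ≠ 69
df = n - 1 = 38
t = (x̄ - μ₀) / (s/√n) = (67.27 - 69) / (19.89/√39) = -0.543
p-value = 0.5902

Since p-value > α = 0.01, we fail to reject H₀.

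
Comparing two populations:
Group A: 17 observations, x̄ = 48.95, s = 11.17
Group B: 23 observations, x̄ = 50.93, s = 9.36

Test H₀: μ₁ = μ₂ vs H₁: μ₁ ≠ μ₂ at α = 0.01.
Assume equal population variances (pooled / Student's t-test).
Student's two-sample t-test (equal variances):
H₀: μ₁ = μ₂
H₁: μ₁ ≠ μ₂
df = n₁ + n₂ - 2 = 38
Pooled variance s_p² = [(n₁-1)s₁² + (n₂-1)s₂²] / (n₁ + n₂ - 2) = [(16)(11.17²) + (22)(9.36²)] / 38 = 103.2556
SE = √(s_p²(1/n₁ + 1/n₂)) = √(103.2556 × (1/17 + 1/23)) = 3.2501
t = (x̄₁ - x̄₂) / SE = (48.95 - 50.93) / 3.2501 = -1.98 / 3.2501 = -0.609
p-value = 0.5460

Since p-value > α = 0.01, we fail to reject H₀.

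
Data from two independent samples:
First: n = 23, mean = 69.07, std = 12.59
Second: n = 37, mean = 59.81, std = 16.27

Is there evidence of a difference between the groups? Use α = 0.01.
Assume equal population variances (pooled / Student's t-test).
Student's two-sample t-test (equal variances):
H₀: μ₁ = μ₂
H₁: μ₁ ≠ μ₂
df = n₁ + n₂ - 2 = 58
Pooled variance s_p² = [(n₁-1)s₁² + (n₂-1)s₂²] / (n₁ + n₂ - 2) = [(22)(12.59²) + (36)(16.27²)] / 58 = 224.4283
SE = √(s_p²(1/n₁ + 1/n₂)) = √(224.4283 × (1/23 + 1/37)) = 3.9779
t = (x̄₁ - x̄₂) / SE = (69.07 - 59.81) / 3.9779 = 9.26 / 3.9779 = 2.328
p-value = 0.0234

Since p-value > α = 0.01, we fail to reject H₀.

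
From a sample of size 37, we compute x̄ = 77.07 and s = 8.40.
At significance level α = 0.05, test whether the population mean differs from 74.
One-sample t-test:
H₀: μ = 74
H₁: μ ≠ 74
df = n - 1 = 36
t = (x̄ - μ₀) / (s/√n) = (77.07 - 74) / (8.40/√37) = 2.223
p-value = 0.0326

Since p-value < α = 0.05, we reject H₀.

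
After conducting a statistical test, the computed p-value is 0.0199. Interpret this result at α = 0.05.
Since p = 0.0199 < α = 0.05, reject H₀.
There is sufficient evidence to reject the null hypothesis; the result is statistically significant at the 0.05 level.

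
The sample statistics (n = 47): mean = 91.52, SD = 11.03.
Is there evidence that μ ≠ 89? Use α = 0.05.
One-sample t-test:
H₀: μ = 89
H₁: μ ≠ 89
df = n - 1 = 46
t = (x̄ - μ₀) / (s/√n) = (91.52 - 89) / (11.03/√47) = 1.566
p-value = 0.1241

Since p-value > α = 0.05, we fail to reject H₀.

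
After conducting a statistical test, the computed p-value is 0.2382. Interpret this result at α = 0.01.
Since p = 0.2382 > α = 0.01, fail to reject H₀.
There is insufficient evidence to reject the null hypothesis; the result is not statistically significant at the 0.01 level.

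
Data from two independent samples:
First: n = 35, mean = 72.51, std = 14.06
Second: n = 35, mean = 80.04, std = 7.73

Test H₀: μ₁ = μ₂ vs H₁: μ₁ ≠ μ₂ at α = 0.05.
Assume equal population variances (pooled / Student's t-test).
Student's two-sample t-test (equal variances):
H₀: μ₁ = μ₂
H₁: μ₁ ≠ μ₂
df = n₁ + n₂ - 2 = 68
Pooled variance s_p² = [(n₁-1)s₁² + (n₂-1)s₂²] / (n₁ + n₂ - 2) = [(34)(14.06²) + (34)(7.73²)] / 68 = 128.7183
SE = √(s_p²(1/n₁ + 1/n₂)) = √(128.7183 × (1/35 + 1/35)) = 2.7121
t = (x̄₁ - x̄₂) / SE = (72.51 - 80.04) / 2.7121 = -7.53 / 2.7121 = -2.776
p-value = 0.0071

Since p-value < α = 0.05, we reject H₀.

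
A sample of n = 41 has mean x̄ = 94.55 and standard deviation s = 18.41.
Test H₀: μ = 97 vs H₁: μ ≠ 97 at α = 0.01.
One-sample t-test:
H₀: μ = 97
H₁: μ ≠ 97
df = n - 1 = 40
t = (x̄ - μ₀) / (s/√n) = (94.55 - 97) / (18.41/√41) = -0.852
p-value = 0.3992

Since p-value > α = 0.01, we fail to reject H₀.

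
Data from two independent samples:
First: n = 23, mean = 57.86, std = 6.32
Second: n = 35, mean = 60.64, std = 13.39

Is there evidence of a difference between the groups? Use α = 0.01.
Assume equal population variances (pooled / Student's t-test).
Student's two-sample t-test (equal variances):
H₀: μ₁ = μ₂
H₁: μ₁ ≠ μ₂
df = n₁ + n₂ - 2 = 56
Pooled variance s_p² = [(n₁-1)s₁² + (n₂-1)s₂²] / (n₁ + n₂ - 2) = [(22)(6.32²) + (34)(13.39²)] / 56 = 124.5476
SE = √(s_p²(1/n₁ + 1/n₂)) = √(124.5476 × (1/23 + 1/35)) = 2.9956
t = (x̄₁ - x̄₂) / SE = (57.86 - 60.64) / 2.9956 = -2.78 / 2.9956 = -0.928
p-value = 0.3574

Since p-value > α = 0.01, we fail to reject H₀.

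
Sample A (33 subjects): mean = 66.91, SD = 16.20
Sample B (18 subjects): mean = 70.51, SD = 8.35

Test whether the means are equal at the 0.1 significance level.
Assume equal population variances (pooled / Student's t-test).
Student's two-sample t-test (equal variances):
H₀: μ₁ = μ₂
H₁: μ₁ ≠ μ₂
df = n₁ + n₂ - 2 = 49
Pooled variance s_p² = [(n₁-1)s₁² + (n₂-1)s₂²] / (n₁ + n₂ - 2) = [(32)(16.20²) + (17)(8.35²)] / 49 = 195.5788
SE = √(s_p²(1/n₁ + 1/n₂)) = √(195.5788 × (1/33 + 1/18)) = 4.0978
t = (x̄₁ - x̄₂) / SE = (66.91 - 70.51) / 4.0978 = -3.60 / 4.0978 = -0.879
p-value = 0.3840

Since p-value > α = 0.1, we fail to reject H₀.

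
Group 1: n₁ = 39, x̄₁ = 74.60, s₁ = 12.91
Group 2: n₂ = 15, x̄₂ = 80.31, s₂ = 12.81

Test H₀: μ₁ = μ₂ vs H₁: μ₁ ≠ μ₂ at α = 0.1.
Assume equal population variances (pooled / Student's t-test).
Student's two-sample t-test (equal variances):
H₀: μ₁ = μ₂
H₁: μ₁ ≠ μ₂
df = n₁ + n₂ - 2 = 52
Pooled variance s_p² = [(n₁-1)s₁² + (n₂-1)s₂²] / (n₁ + n₂ - 2) = [(38)(12.91²) + (14)(12.81²)] / 52 = 165.9756
SE = √(s_p²(1/n₁ + 1/n₂)) = √(165.9756 × (1/39 + 1/15)) = 3.9142
t = (x̄₁ - x̄₂) / SE = (74.60 - 80.31) / 3.9142 = -5.71 / 3.9142 = -1.459
p-value = 0.1506

Since p-value > α = 0.1, we fail to reject H₀.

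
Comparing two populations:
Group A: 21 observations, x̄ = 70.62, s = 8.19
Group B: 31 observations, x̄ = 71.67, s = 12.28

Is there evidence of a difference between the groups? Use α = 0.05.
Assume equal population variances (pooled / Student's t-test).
Student's two-sample t-test (equal variances):
H₀: μ₁ = μ₂
H₁: μ₁ ≠ μ₂
df = n₁ + n₂ - 2 = 50
Pooled variance s_p² = [(n₁-1)s₁² + (n₂-1)s₂²] / (n₁ + n₂ - 2) = [(20)(8.19²) + (30)(12.28²)] / 50 = 117.3095
SE = √(s_p²(1/n₁ + 1/n₂)) = √(117.3095 × (1/21 + 1/31)) = 3.0611
t = (x̄₁ - x̄₂) / SE = (70.62 - 71.67) / 3.0611 = -1.05 / 3.0611 = -0.343
p-value = 0.7330

Since p-value > α = 0.05, we fail to reject H₀.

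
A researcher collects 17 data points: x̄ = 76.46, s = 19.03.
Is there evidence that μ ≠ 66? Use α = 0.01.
One-sample t-test:
H₀: μ = 66
H₁: μ ≠ 66
df = n - 1 = 16
t = (x̄ - μ₀) / (s/√n) = (76.46 - 66) / (19.03/√17) = 2.266
p-value = 0.0377

Since p-value > α = 0.01, we fail to reject H₀.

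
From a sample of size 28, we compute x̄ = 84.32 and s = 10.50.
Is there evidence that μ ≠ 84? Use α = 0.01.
One-sample t-test:
H₀: μ = 84
H₁: μ ≠ 84
df = n - 1 = 27
t = (x̄ - μ₀) / (s/√n) = (84.32 - 84) / (10.50/√28) = 0.161
p-value = 0.8731

Since p-value > α = 0.01, we fail to reject H₀.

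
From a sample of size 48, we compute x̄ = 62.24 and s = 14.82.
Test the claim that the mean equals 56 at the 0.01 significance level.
One-sample t-test:
H₀: μ = 56
H₁: μ ≠ 56
df = n - 1 = 47
t = (x̄ - μ₀) / (s/√n) = (62.24 - 56) / (14.82/√48) = 2.917
p-value = 0.0054

Since p-value < α = 0.01, we reject H₀.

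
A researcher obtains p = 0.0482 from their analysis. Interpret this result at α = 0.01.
Since p = 0.0482 > α = 0.01, fail to reject H₀.
There is insufficient evidence to reject the null hypothesis; the result is not statistically significant at the 0.01 level.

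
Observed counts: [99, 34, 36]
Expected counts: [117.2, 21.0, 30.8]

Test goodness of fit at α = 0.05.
Chi-square goodness of fit test:
H₀: observed counts match expected distribution
H₁: observed counts differ from expected distribution
df = k - 1 = 2
χ² = Σ(O - E)²/E
   = (99 - 117.2)²/117.2 + (34 - 21.0)²/21.0 + (36 - 30.8)²/30.8
   = 2.826 + 8.048 + 0.878
   = 11.75
p-value = 0.0028

Since p-value < α = 0.05, we reject H₀.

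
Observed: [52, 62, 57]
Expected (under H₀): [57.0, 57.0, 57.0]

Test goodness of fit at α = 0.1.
Chi-square goodness of fit test:
H₀: observed counts match expected distribution
H₁: observed counts differ from expected distribution
df = k - 1 = 2
χ² = Σ(O - E)²/E
   = (52 - 57.0)²/57.0 + (62 - 57.0)²/57.0 + (57 - 57.0)²/57.0
   = 0.439 + 0.439 + 0.000
   = 0.88
p-value = 0.6449

Since p-value > α = 0.1, we fail to reject H₀.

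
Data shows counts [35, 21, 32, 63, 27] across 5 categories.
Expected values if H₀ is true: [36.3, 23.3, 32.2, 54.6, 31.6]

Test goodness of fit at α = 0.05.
Chi-square goodness of fit test:
H₀: observed counts match expected distribution
H₁: observed counts differ from expected distribution
df = k - 1 = 4
χ² = Σ(O - E)²/E
   = (35 - 36.3)²/36.3 + (21 - 23.3)²/23.3 + (32 - 32.2)²/32.2 + (63 - 54.6)²/54.6 + (27 - 31.6)²/31.6
   = 0.047 + 0.227 + 0.001 + 1.292 + 0.670
   = 2.24
p-value = 0.6923

Since p-value > α = 0.05, we fail to reject H₀.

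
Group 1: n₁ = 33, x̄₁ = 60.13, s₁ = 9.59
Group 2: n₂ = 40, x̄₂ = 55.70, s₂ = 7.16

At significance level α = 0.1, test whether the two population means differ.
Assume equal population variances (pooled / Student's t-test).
Student's two-sample t-test (equal variances):
H₀: μ₁ = μ₂
H₁: μ₁ ≠ μ₂
df = n₁ + n₂ - 2 = 71
Pooled variance s_p² = [(n₁-1)s₁² + (n₂-1)s₂²] / (n₁ + n₂ - 2) = [(32)(9.59²) + (39)(7.16²)] / 71 = 69.6104
SE = √(s_p²(1/n₁ + 1/n₂)) = √(69.6104 × (1/33 + 1/40)) = 1.9621
t = (x̄₁ - x̄₂) / SE = (60.13 - 55.70) / 1.9621 = 4.43 / 1.9621 = 2.258
p-value = 0.0270

Since p-value < α = 0.1, we reject H₀.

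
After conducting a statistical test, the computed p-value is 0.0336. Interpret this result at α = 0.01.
Since p = 0.0336 > α = 0.01, fail to reject H₀.
There is insufficient evidence to reject the null hypothesis; the result is not statistically significant at the 0.01 level.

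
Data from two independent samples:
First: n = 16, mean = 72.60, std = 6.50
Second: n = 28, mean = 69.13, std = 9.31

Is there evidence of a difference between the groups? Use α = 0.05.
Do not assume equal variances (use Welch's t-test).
Welch's two-sample t-test:
H₀: μ₁ = μ₂
H₁: μ₁ ≠ μ₂
s₁²/n₁ = 6.50²/16 = 2.6406,  s₂²/n₂ = 9.31²/28 = 3.0956
SE = √(s₁²/n₁ + s₂²/n₂) = √(2.6406 + 3.0956) = 2.3950
df (Welch-Satterthwaite) = (s₁²/n₁ + s₂²/n₂)² / [(s₁²/n₁)²/(n₁-1) + (s₂²/n₂)²/(n₂-1)] ≈ 40.14
t = (x̄₁ - x̄₂) / SE = (72.60 - 69.13) / 2.3950 = 3.47 / 2.3950 = 1.449
p-value = 0.1552

Since p-value > α = 0.05, we fail to reject H₀.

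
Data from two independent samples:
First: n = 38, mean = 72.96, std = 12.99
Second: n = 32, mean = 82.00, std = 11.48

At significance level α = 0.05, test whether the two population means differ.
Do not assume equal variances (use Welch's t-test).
Welch's two-sample t-test:
H₀: μ₁ = μ₂
H₁: μ₁ ≠ μ₂
s₁²/n₁ = 12.99²/38 = 4.4405,  s₂²/n₂ = 11.48²/32 = 4.1185
SE = √(s₁²/n₁ + s₂²/n₂) = √(4.4405 + 4.1185) = 2.9256
df (Welch-Satterthwaite) = (s₁²/n₁ + s₂²/n₂)² / [(s₁²/n₁)²/(n₁-1) + (s₂²/n₂)²/(n₂-1)] ≈ 67.82
t = (x̄₁ - x̄₂) / SE = (72.96 - 82.00) / 2.9256 = -9.04 / 2.9256 = -3.090
p-value = 0.0029

Since p-value < α = 0.05, we reject H₀.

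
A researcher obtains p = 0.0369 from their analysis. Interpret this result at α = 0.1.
Since p = 0.0369 < α = 0.1, reject H₀.
There is sufficient evidence to reject the null hypothesis; the result is statistically significant at the 0.1 level.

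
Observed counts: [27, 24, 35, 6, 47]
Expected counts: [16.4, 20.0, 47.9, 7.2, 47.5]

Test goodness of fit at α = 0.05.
Chi-square goodness of fit test:
H₀: observed counts match expected distribution
H₁: observed counts differ from expected distribution
df = k - 1 = 4
χ² = Σ(O - E)²/E
   = (27 - 16.4)²/16.4 + (24 - 20.0)²/20.0 + (35 - 47.9)²/47.9 + (6 - 7.2)²/7.2 + (47 - 47.5)²/47.5
   = 6.851 + 0.800 + 3.474 + 0.200 + 0.005
   = 11.33
p-value = 0.0231

Since p-value < α = 0.05, we reject H₀.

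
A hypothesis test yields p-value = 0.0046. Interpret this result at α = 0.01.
Since p = 0.0046 < α = 0.01, reject H₀.
There is sufficient evidence to reject the null hypothesis; the result is statistically significant at the 0.01 level.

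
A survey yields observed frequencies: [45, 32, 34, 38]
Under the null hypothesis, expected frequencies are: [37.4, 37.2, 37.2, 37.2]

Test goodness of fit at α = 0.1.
Chi-square goodness of fit test:
H₀: observed counts match expected distribution
H₁: observed counts differ from expected distribution
df = k - 1 = 3
χ² = Σ(O - E)²/E
   = (45 - 37.4)²/37.4 + (32 - 37.2)²/37.2 + (34 - 37.2)²/37.2 + (38 - 37.2)²/37.2
   = 1.544 + 0.727 + 0.275 + 0.017
   = 2.56
p-value = 0.4639

Since p-value > α = 0.1, we fail to reject H₀.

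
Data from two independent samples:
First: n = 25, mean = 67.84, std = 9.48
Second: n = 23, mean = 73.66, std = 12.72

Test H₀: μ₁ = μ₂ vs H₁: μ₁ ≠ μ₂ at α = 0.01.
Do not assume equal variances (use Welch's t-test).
Welch's two-sample t-test:
H₀: μ₁ = μ₂
H₁: μ₁ ≠ μ₂
s₁²/n₁ = 9.48²/25 = 3.5948,  s₂²/n₂ = 12.72²/23 = 7.0347
SE = √(s₁²/n₁ + s₂²/n₂) = √(3.5948 + 7.0347) = 3.2603
df (Welch-Satterthwaite) = (s₁²/n₁ + s₂²/n₂)² / [(s₁²/n₁)²/(n₁-1) + (s₂²/n₂)²/(n₂-1)] ≈ 40.53
t = (x̄₁ - x̄₂) / SE = (67.84 - 73.66) / 3.2603 = -5.82 / 3.2603 = -1.785
p-value = 0.0817

Since p-value > α = 0.01, we fail to reject H₀.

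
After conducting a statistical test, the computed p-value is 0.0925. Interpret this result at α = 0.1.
Since p = 0.0925 < α = 0.1, reject H₀.
There is sufficient evidence to reject the null hypothesis; the result is statistically significant at the 0.1 level.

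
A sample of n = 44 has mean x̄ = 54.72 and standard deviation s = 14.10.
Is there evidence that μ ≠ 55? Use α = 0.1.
One-sample t-test:
H₀: μ = 55
H₁: μ ≠ 55
df = n - 1 = 43
t = (x̄ - μ₀) / (s/√n) = (54.72 - 55) / (14.10/√44) = -0.132
p-value = 0.8958

Since p-value > α = 0.1, we fail to reject H₀.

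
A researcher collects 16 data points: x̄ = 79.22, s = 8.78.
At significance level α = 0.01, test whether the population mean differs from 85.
One-sample t-test:
H₀: μ = 85
H₁: μ ≠ 85
df = n - 1 = 15
t = (x̄ - μ₀) / (s/√n) = (79.22 - 85) / (8.78/√16) = -2.633
p-value = 0.0188

Since p-value > α = 0.01, we fail to reject H₀.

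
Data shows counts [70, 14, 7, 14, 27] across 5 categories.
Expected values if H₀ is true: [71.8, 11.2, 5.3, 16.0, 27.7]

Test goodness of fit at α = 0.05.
Chi-square goodness of fit test:
H₀: observed counts match expected distribution
H₁: observed counts differ from expected distribution
df = k - 1 = 4
χ² = Σ(O - E)²/E
   = (70 - 71.8)²/71.8 + (14 - 11.2)²/11.2 + (7 - 5.3)²/5.3 + (14 - 16.0)²/16.0 + (27 - 27.7)²/27.7
   = 0.045 + 0.700 + 0.545 + 0.250 + 0.018
   = 1.56
p-value = 0.8163

Since p-value > α = 0.05, we fail to reject H₀.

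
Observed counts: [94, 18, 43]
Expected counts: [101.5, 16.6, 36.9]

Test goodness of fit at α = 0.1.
Chi-square goodness of fit test:
H₀: observed counts match expected distribution
H₁: observed counts differ from expected distribution
df = k - 1 = 2
χ² = Σ(O - E)²/E
   = (94 - 101.5)²/101.5 + (18 - 16.6)²/16.6 + (43 - 36.9)²/36.9
   = 0.554 + 0.118 + 1.008
   = 1.68
p-value = 0.4316

Since p-value > α = 0.1, we fail to reject H₀.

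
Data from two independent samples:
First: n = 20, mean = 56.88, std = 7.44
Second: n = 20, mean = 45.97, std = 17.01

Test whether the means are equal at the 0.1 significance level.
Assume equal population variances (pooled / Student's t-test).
Student's two-sample t-test (equal variances):
H₀: μ₁ = μ₂
H₁: μ₁ ≠ μ₂
df = n₁ + n₂ - 2 = 38
Pooled variance s_p² = [(n₁-1)s₁² + (n₂-1)s₂²] / (n₁ + n₂ - 2) = [(19)(7.44²) + (19)(17.01²)] / 38 = 172.3469
SE = √(s_p²(1/n₁ + 1/n₂)) = √(172.3469 × (1/20 + 1/20)) = 4.1515
t = (x̄₁ - x̄₂) / SE = (56.88 - 45.97) / 4.1515 = 10.91 / 4.1515 = 2.628
p-value = 0.0123

Since p-value < α = 0.1, we reject H₀.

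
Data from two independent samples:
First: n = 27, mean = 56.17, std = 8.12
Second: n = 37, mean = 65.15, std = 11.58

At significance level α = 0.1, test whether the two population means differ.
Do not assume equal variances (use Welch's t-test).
Welch's two-sample t-test:
H₀: μ₁ = μ₂
H₁: μ₁ ≠ μ₂
s₁²/n₁ = 8.12²/27 = 2.4420,  s₂²/n₂ = 11.58²/37 = 3.6242
SE = √(s₁²/n₁ + s₂²/n₂) = √(2.4420 + 3.6242) = 2.4630
df (Welch-Satterthwaite) = (s₁²/n₁ + s₂²/n₂)² / [(s₁²/n₁)²/(n₁-1) + (s₂²/n₂)²/(n₂-1)] ≈ 61.93
t = (x̄₁ - x̄₂) / SE = (56.17 - 65.15) / 2.4630 = -8.98 / 2.4630 = -3.646
p-value = 0.0005

Since p-value < α = 0.1, we reject H₀.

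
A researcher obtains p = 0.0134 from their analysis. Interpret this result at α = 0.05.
Since p = 0.0134 < α = 0.05, reject H₀.
There is sufficient evidence to reject the null hypothesis; the result is statistically significant at the 0.05 level.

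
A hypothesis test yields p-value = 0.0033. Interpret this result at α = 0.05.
Since p = 0.0033 < α = 0.05, reject H₀.
There is sufficient evidence to reject the null hypothesis; the result is statistically significant at the 0.05 level.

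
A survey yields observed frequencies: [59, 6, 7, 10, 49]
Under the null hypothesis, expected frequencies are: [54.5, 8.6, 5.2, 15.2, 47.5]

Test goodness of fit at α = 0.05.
Chi-square goodness of fit test:
H₀: observed counts match expected distribution
H₁: observed counts differ from expected distribution
df = k - 1 = 4
χ² = Σ(O - E)²/E
   = (59 - 54.5)²/54.5 + (6 - 8.6)²/8.6 + (7 - 5.2)²/5.2 + (10 - 15.2)²/15.2 + (49 - 47.5)²/47.5
   = 0.372 + 0.786 + 0.623 + 1.779 + 0.047
   = 3.61
p-value = 0.4618

Since p-value > α = 0.05, we fail to reject H₀.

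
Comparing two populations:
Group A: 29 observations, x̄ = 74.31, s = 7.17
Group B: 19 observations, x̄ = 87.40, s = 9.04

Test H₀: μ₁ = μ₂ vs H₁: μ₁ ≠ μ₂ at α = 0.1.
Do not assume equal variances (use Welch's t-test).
Welch's two-sample t-test:
H₀: μ₁ = μ₂
H₁: μ₁ ≠ μ₂
s₁²/n₁ = 7.17²/29 = 1.7727,  s₂²/n₂ = 9.04²/19 = 4.3011
SE = √(s₁²/n₁ + s₂²/n₂) = √(1.7727 + 4.3011) = 2.4645
df (Welch-Satterthwaite) = (s₁²/n₁ + s₂²/n₂)² / [(s₁²/n₁)²/(n₁-1) + (s₂²/n₂)²/(n₂-1)] ≈ 32.36
t = (x̄₁ - x̄₂) / SE = (74.31 - 87.40) / 2.4645 = -13.09 / 2.4645 = -5.311
p-value < 0.0001

Since p-value < α = 0.1, we reject H₀.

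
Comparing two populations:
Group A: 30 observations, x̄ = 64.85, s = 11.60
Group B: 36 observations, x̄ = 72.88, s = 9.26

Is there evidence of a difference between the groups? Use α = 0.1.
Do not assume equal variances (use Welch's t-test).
Welch's two-sample t-test:
H₀: μ₁ = μ₂
H₁: μ₁ ≠ μ₂
s₁²/n₁ = 11.60²/30 = 4.4853,  s₂²/n₂ = 9.26²/36 = 2.3819
SE = √(s₁²/n₁ + s₂²/n₂) = √(4.4853 + 2.3819) = 2.6205
df (Welch-Satterthwaite) = (s₁²/n₁ + s₂²/n₂)² / [(s₁²/n₁)²/(n₁-1) + (s₂²/n₂)²/(n₂-1)] ≈ 55.10
t = (x̄₁ - x̄₂) / SE = (64.85 - 72.88) / 2.6205 = -8.03 / 2.6205 = -3.064
p-value = 0.0034

Since p-value < α = 0.1, we reject H₀.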